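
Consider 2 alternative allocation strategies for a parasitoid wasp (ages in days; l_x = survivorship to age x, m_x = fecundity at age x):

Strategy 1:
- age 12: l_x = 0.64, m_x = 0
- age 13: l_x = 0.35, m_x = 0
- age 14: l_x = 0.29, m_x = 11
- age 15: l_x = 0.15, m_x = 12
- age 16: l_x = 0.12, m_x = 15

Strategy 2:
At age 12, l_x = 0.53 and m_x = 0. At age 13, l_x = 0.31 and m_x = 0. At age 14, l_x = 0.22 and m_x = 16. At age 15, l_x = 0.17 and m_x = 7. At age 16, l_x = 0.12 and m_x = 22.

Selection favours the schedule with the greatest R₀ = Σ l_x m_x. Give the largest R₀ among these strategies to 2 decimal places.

Strategy 1: R₀ = 0.64×0 + 0.35×0 + 0.29×11 + 0.15×12 + 0.12×15 = 6.7900
Strategy 2: R₀ = 0.53×0 + 0.31×0 + 0.22×16 + 0.17×7 + 0.12×22 = 7.3500
Highest R₀: strategy 2 with 7.3500.

7.35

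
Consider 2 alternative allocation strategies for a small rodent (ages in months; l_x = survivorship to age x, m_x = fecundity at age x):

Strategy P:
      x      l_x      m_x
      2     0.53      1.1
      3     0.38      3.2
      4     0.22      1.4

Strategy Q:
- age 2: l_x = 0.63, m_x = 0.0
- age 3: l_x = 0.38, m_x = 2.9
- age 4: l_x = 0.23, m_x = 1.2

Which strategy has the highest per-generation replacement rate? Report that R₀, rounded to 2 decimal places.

Strategy P: R₀ = 0.53×1.1 + 0.38×3.2 + 0.22×1.4 = 2.1070
Strategy Q: R₀ = 0.63×0.0 + 0.38×2.9 + 0.23×1.2 = 1.3780
Highest R₀: strategy P with 2.1070.

2.11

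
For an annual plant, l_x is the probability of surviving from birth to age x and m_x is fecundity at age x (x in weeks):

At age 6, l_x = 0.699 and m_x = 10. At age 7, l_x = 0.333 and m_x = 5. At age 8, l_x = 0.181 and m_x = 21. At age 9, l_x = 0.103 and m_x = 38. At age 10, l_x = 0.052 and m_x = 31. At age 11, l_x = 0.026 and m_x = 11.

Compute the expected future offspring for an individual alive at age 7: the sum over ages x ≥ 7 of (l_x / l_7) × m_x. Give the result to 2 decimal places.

l_7 = 0.333. Conditional survival from age 7 to x is l_x / l_7.
  x=7: (0.333/0.333) × 5 = 5.0000
  x=8: (0.181/0.333) × 21 = 11.4144
  x=9: (0.103/0.333) × 38 = 11.7538
  x=10: (0.052/0.333) × 31 = 4.8408
  x=11: (0.026/0.333) × 11 = 0.8589
Sum = 5.0000 + 11.4144 + 11.7538 + 4.8408 + 0.8589 = 33.8679

33.87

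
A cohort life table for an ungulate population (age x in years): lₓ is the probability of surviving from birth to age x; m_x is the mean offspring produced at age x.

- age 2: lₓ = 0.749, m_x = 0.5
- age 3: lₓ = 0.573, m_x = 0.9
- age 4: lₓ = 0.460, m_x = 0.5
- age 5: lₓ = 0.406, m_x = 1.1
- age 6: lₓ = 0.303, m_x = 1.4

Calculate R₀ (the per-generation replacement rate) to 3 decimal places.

1.991

R₀ = Σ lₓ m_x:
  age 2: 0.749 × 0.5 = 0.3745
  age 3: 0.573 × 0.9 = 0.5157
  age 4: 0.460 × 0.5 = 0.2300
  age 5: 0.406 × 1.1 = 0.4466
  age 6: 0.303 × 1.4 = 0.4242
R₀ = 0.3745 + 0.5157 + 0.2300 + 0.4466 + 0.4242 = 1.9910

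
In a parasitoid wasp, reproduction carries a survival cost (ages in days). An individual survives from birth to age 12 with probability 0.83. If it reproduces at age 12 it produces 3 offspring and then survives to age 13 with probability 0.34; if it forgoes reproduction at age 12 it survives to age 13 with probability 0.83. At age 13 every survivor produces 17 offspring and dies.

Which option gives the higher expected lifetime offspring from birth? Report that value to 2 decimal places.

breed at age 12: R₀ = 0.83 × (3 + 0.34 × 17) = 0.83 × 8.7800 = 7.2874
delay to age 13: R₀ = 0.83 × (0.83 × 17) = 0.83 × 14.1100 = 11.7113
Higher: delay to age 13 (11.7113).

11.71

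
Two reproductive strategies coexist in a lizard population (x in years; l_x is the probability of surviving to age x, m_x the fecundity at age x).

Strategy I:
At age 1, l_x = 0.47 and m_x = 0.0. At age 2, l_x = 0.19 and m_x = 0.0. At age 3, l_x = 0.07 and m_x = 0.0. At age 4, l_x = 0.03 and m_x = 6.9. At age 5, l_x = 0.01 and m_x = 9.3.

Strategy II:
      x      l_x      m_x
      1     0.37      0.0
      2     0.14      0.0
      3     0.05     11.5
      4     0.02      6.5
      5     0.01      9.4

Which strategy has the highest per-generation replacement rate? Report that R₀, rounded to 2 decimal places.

Strategy I: R₀ = 0.47×0.0 + 0.19×0.0 + 0.07×0.0 + 0.03×6.9 + 0.01×9.3 = 0.3000
Strategy II: R₀ = 0.37×0.0 + 0.14×0.0 + 0.05×11.5 + 0.02×6.5 + 0.01×9.4 = 0.7990
Highest R₀: strategy II with 0.7990.

0.80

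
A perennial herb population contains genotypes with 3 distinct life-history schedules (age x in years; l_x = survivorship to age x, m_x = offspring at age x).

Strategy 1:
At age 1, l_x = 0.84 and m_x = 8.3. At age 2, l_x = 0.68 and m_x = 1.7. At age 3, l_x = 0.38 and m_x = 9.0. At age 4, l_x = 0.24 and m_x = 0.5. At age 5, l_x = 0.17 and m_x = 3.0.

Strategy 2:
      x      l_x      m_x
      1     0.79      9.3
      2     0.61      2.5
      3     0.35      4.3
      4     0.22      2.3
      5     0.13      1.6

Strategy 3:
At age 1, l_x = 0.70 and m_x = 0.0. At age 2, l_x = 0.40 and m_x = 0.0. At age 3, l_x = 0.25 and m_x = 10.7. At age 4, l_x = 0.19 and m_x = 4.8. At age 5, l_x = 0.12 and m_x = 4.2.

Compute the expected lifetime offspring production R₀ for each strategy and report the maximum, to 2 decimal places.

12.18

Strategy 1: R₀ = 0.84×8.3 + 0.68×1.7 + 0.38×9.0 + 0.24×0.5 + 0.17×3.0 = 12.1780
Strategy 2: R₀ = 0.79×9.3 + 0.61×2.5 + 0.35×4.3 + 0.22×2.3 + 0.13×1.6 = 11.0910
Strategy 3: R₀ = 0.70×0.0 + 0.40×0.0 + 0.25×10.7 + 0.19×4.8 + 0.12×4.2 = 4.0910
Highest R₀: strategy 1 with 12.1780.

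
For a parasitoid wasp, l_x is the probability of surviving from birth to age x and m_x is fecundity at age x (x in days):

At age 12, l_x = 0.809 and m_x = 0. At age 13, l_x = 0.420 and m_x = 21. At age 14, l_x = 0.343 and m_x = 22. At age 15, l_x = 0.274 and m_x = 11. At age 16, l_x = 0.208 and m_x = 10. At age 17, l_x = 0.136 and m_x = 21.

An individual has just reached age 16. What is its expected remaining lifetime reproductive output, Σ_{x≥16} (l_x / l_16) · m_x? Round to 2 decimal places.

23.73

l_16 = 0.208. Conditional survival from age 16 to x is l_x / l_16.
  x=16: (0.208/0.208) × 10 = 10.0000
  x=17: (0.136/0.208) × 21 = 13.7308
Sum = 10.0000 + 13.7308 = 23.7308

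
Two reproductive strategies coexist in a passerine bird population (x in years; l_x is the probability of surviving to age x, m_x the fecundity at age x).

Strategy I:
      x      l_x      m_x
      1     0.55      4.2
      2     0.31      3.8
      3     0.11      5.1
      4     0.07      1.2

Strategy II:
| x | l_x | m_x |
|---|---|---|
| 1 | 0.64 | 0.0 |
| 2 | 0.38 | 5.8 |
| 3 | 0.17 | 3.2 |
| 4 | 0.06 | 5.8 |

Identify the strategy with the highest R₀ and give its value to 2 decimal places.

4.13

Strategy I: R₀ = 0.55×4.2 + 0.31×3.8 + 0.11×5.1 + 0.07×1.2 = 4.1330
Strategy II: R₀ = 0.64×0.0 + 0.38×5.8 + 0.17×3.2 + 0.06×5.8 = 3.0960
Highest R₀: strategy I with 4.1330.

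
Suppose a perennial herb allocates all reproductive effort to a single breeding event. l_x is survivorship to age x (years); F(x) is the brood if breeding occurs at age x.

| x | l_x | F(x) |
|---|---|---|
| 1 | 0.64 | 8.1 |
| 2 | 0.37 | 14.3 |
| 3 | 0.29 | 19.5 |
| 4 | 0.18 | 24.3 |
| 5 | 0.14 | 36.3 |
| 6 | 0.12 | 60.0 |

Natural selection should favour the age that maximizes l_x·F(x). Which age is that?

Expected offspring if breeding at age x = l_x × F(x):
  age 1: 0.64 × 8.1 = 5.184
  age 2: 0.37 × 14.3 = 5.291
  age 3: 0.29 × 19.5 = 5.655
  age 4: 0.18 × 24.3 = 4.374
  age 5: 0.14 × 36.3 = 5.082
  age 6: 0.12 × 60.0 = 7.200
Maximum at age 6 (7.200).

6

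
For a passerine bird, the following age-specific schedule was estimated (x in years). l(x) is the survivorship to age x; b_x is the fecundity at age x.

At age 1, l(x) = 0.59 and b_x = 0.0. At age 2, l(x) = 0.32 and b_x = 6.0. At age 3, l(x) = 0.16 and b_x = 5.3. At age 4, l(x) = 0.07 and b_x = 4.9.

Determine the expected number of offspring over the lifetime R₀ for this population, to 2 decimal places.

3.11

R₀ = Σ l(x) b_x:
  age 1: 0.59 × 0.0 = 0.0000
  age 2: 0.32 × 6.0 = 1.9200
  age 3: 0.16 × 5.3 = 0.8480
  age 4: 0.07 × 4.9 = 0.3430
R₀ = 0.0000 + 1.9200 + 0.8480 + 0.3430 = 3.1110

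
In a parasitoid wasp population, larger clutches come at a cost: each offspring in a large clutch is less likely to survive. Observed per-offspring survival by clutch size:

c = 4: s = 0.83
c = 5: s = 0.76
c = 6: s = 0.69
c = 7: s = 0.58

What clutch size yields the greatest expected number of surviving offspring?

6

Expected surviving offspring = c × s(c):
  c=4: 4 × 0.83 = 3.320
  c=5: 5 × 0.76 = 3.800
  c=6: 6 × 0.69 = 4.140
  c=7: 7 × 0.58 = 4.060
Maximum at c = 6 (4.140 surviving offspring).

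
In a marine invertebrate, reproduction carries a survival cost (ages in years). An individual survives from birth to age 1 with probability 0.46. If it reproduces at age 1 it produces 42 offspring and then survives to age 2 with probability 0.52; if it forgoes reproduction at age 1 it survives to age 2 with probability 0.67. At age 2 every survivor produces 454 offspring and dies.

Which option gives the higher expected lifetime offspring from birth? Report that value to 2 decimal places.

139.92

breed at age 1: R₀ = 0.46 × (42 + 0.52 × 454) = 0.46 × 278.0800 = 127.9168
delay to age 2: R₀ = 0.46 × (0.67 × 454) = 0.46 × 304.1800 = 139.9228
Higher: delay to age 2 (139.9228).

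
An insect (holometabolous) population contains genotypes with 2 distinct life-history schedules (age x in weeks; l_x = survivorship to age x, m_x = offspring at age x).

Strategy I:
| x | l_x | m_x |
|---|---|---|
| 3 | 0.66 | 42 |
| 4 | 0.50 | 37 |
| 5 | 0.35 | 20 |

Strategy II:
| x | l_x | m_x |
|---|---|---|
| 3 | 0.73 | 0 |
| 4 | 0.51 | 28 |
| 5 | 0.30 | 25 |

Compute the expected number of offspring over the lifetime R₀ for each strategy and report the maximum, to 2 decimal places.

53.22

Strategy I: R₀ = 0.66×42 + 0.50×37 + 0.35×20 = 53.2200
Strategy II: R₀ = 0.73×0 + 0.51×28 + 0.30×25 = 21.7800
Highest R₀: strategy I with 53.2200.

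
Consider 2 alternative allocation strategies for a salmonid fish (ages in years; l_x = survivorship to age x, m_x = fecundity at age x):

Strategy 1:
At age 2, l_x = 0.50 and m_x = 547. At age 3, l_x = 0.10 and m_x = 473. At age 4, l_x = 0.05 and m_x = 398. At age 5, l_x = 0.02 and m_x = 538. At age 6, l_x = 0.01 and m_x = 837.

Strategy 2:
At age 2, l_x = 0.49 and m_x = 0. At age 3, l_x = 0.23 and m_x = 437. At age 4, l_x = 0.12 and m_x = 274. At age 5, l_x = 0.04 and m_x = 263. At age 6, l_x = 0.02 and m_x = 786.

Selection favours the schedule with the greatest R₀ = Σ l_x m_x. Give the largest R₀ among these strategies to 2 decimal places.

Strategy 1: R₀ = 0.50×547 + 0.10×473 + 0.05×398 + 0.02×538 + 0.01×837 = 359.8300
Strategy 2: R₀ = 0.49×0 + 0.23×437 + 0.12×274 + 0.04×263 + 0.02×786 = 159.6300
Highest R₀: strategy 1 with 359.8300.

359.83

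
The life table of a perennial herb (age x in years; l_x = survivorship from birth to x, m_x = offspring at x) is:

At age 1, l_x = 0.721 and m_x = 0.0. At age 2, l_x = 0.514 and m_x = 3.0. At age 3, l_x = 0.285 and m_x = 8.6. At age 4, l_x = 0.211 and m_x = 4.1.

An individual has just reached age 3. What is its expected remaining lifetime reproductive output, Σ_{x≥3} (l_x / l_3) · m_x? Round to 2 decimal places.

11.64

l_3 = 0.285. Conditional survival from age 3 to x is l_x / l_3.
  x=3: (0.285/0.285) × 8.6 = 8.6000
  x=4: (0.211/0.285) × 4.1 = 3.0354
Sum = 8.6000 + 3.0354 = 11.6354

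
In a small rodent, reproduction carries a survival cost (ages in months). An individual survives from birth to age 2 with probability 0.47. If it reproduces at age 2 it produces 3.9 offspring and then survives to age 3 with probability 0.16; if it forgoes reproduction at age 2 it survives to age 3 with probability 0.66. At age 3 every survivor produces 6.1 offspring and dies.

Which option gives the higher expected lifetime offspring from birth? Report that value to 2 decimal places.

2.29

breed at age 2: R₀ = 0.47 × (3.9 + 0.16 × 6.1) = 0.47 × 4.8760 = 2.2917
delay to age 3: R₀ = 0.47 × (0.66 × 6.1) = 0.47 × 4.0260 = 1.8922
Higher: breed at age 2 (2.2917).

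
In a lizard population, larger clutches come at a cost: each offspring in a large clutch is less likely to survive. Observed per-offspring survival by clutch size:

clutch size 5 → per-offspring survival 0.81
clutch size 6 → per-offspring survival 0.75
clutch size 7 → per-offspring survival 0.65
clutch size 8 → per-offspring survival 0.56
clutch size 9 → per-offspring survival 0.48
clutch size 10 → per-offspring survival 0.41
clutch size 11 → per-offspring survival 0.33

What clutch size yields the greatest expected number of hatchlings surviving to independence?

Expected hatchlings surviving to independence = c × s(c):
  c=5: 5 × 0.81 = 4.050
  c=6: 6 × 0.75 = 4.500
  c=7: 7 × 0.65 = 4.550
  c=8: 8 × 0.56 = 4.480
  c=9: 9 × 0.48 = 4.320
  c=10: 10 × 0.41 = 4.100
  c=11: 11 × 0.33 = 3.630
Maximum at c = 7 (4.550 hatchlings surviving to independence).

7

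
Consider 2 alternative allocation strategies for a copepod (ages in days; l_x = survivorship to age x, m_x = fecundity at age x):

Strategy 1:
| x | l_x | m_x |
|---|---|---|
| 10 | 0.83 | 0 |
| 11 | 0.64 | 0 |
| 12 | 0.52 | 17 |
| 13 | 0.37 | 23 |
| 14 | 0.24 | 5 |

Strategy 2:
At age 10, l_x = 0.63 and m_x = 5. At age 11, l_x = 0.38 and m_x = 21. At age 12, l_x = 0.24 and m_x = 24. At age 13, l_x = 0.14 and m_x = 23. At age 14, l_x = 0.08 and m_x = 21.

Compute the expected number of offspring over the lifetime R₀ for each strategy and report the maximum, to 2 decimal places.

Strategy 1: R₀ = 0.83×0 + 0.64×0 + 0.52×17 + 0.37×23 + 0.24×5 = 18.5500
Strategy 2: R₀ = 0.63×5 + 0.38×21 + 0.24×24 + 0.14×23 + 0.08×21 = 21.7900
Highest R₀: strategy 2 with 21.7900.

21.79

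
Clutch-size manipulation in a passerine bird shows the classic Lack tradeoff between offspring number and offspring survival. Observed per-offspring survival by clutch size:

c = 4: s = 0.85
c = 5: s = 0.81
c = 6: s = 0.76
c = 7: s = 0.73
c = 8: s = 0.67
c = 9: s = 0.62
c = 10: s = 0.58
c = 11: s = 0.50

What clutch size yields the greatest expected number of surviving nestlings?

10

Expected surviving nestlings = c × s(c):
  c=4: 4 × 0.85 = 3.400
  c=5: 5 × 0.81 = 4.050
  c=6: 6 × 0.76 = 4.560
  c=7: 7 × 0.73 = 5.110
  c=8: 8 × 0.67 = 5.360
  c=9: 9 × 0.62 = 5.580
  c=10: 10 × 0.58 = 5.800
  c=11: 11 × 0.50 = 5.500
Maximum at c = 10 (5.800 surviving nestlings).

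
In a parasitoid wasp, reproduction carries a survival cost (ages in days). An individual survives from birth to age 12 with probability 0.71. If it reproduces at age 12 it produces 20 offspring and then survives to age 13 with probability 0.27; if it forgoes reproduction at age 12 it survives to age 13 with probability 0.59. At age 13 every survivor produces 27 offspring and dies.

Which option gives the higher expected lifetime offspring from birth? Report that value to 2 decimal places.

19.38

breed at age 12: R₀ = 0.71 × (20 + 0.27 × 27) = 0.71 × 27.2900 = 19.3759
delay to age 13: R₀ = 0.71 × (0.59 × 27) = 0.71 × 15.9300 = 11.3103
Higher: breed at age 12 (19.3759).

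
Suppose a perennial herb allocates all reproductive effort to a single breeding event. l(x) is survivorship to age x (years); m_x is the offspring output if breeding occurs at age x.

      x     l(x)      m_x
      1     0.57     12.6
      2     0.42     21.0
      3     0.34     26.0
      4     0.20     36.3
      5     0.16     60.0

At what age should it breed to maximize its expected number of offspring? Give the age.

5

Expected offspring if breeding at age x = l(x) × m_x:
  age 1: 0.57 × 12.6 = 7.182
  age 2: 0.42 × 21.0 = 8.820
  age 3: 0.34 × 26.0 = 8.840
  age 4: 0.20 × 36.3 = 7.260
  age 5: 0.16 × 60.0 = 9.600
Maximum at age 5 (9.600).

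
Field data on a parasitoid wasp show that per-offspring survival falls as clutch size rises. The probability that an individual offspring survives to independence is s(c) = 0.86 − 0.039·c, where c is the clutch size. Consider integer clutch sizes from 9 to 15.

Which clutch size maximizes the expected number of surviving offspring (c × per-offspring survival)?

11

Expected surviving offspring = c × s(c):
  c=9: 9 × 0.509 = 4.581
  c=10: 10 × 0.470 = 4.700
  c=11: 11 × 0.431 = 4.741
  c=12: 12 × 0.392 = 4.704
  c=13: 13 × 0.353 = 4.589
  c=14: 14 × 0.314 = 4.396
  c=15: 15 × 0.275 = 4.125
Maximum at c = 11 (4.741 surviving offspring).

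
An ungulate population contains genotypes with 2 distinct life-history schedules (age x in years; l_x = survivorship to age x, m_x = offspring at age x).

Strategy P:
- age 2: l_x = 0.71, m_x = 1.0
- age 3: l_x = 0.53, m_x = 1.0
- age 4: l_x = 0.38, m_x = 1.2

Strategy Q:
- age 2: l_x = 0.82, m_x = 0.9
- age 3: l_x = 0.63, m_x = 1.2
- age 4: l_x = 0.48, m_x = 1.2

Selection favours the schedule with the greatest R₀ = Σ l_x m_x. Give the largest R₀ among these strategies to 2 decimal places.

Strategy P: R₀ = 0.71×1.0 + 0.53×1.0 + 0.38×1.2 = 1.6960
Strategy Q: R₀ = 0.82×0.9 + 0.63×1.2 + 0.48×1.2 = 2.0700
Highest R₀: strategy Q with 2.0700.

2.07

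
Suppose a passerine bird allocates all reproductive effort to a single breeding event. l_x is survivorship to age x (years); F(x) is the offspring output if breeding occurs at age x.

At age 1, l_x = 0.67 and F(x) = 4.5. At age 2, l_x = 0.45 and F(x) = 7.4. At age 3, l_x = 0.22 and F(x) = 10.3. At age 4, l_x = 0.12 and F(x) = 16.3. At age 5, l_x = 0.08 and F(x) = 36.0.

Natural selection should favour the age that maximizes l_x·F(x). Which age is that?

Expected offspring if breeding at age x = l_x × F(x):
  age 1: 0.67 × 4.5 = 3.015
  age 2: 0.45 × 7.4 = 3.330
  age 3: 0.22 × 10.3 = 2.266
  age 4: 0.12 × 16.3 = 1.956
  age 5: 0.08 × 36.0 = 2.880
Maximum at age 2 (3.330).

2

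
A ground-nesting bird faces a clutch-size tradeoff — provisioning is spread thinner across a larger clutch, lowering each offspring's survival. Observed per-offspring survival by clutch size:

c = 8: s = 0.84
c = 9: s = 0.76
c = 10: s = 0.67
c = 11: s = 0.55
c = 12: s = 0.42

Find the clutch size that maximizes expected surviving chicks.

Expected surviving chicks = c × s(c):
  c=8: 8 × 0.84 = 6.720
  c=9: 9 × 0.76 = 6.840
  c=10: 10 × 0.67 = 6.700
  c=11: 11 × 0.55 = 6.050
  c=12: 12 × 0.42 = 5.040
Maximum at c = 9 (6.840 surviving chicks).

9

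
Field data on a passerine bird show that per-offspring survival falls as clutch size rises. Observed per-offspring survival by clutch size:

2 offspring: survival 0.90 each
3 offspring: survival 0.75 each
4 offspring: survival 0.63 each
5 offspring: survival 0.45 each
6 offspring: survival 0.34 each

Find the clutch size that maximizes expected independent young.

Expected independent young = c × s(c):
  c=2: 2 × 0.90 = 1.800
  c=3: 3 × 0.75 = 2.250
  c=4: 4 × 0.63 = 2.520
  c=5: 5 × 0.45 = 2.250
  c=6: 6 × 0.34 = 2.040
Maximum at c = 4 (2.520 independent young).

4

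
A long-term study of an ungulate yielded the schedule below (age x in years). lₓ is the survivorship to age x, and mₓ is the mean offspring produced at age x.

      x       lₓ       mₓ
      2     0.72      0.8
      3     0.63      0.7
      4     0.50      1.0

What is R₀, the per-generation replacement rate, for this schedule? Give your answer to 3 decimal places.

1.517

R₀ = Σ lₓ mₓ:
  age 2: 0.72 × 0.8 = 0.5760
  age 3: 0.63 × 0.7 = 0.4410
  age 4: 0.50 × 1.0 = 0.5000
R₀ = 0.5760 + 0.4410 + 0.5000 = 1.5170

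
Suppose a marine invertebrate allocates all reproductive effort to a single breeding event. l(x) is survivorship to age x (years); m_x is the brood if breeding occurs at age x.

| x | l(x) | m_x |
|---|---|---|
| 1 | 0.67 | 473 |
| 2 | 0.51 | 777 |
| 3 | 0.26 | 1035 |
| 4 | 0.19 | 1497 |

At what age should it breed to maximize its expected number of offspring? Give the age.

2

Expected offspring if breeding at age x = l(x) × m_x:
  age 1: 0.67 × 473 = 316.910
  age 2: 0.51 × 777 = 396.270
  age 3: 0.26 × 1035 = 269.100
  age 4: 0.19 × 1497 = 284.430
Maximum at age 2 (396.270).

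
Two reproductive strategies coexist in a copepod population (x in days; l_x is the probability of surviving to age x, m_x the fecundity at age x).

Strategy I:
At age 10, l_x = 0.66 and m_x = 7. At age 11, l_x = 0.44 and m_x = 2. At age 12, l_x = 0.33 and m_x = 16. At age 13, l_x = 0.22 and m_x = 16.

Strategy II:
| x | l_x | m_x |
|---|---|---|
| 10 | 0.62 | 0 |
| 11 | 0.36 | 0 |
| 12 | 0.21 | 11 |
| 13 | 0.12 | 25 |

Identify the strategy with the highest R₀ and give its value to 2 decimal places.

Strategy I: R₀ = 0.66×7 + 0.44×2 + 0.33×16 + 0.22×16 = 14.3000
Strategy II: R₀ = 0.62×0 + 0.36×0 + 0.21×11 + 0.12×25 = 5.3100
Highest R₀: strategy I with 14.3000.

14.30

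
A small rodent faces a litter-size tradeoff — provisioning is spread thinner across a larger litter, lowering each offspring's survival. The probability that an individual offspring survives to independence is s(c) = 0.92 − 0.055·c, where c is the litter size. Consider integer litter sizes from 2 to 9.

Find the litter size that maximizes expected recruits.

8

Expected recruits = c × s(c):
  c=2: 2 × 0.810 = 1.620
  c=3: 3 × 0.755 = 2.265
  c=4: 4 × 0.700 = 2.800
  c=5: 5 × 0.645 = 3.225
  c=6: 6 × 0.590 = 3.540
  c=7: 7 × 0.535 = 3.745
  c=8: 8 × 0.480 = 3.840
  c=9: 9 × 0.425 = 3.825
Maximum at c = 8 (3.840 recruits).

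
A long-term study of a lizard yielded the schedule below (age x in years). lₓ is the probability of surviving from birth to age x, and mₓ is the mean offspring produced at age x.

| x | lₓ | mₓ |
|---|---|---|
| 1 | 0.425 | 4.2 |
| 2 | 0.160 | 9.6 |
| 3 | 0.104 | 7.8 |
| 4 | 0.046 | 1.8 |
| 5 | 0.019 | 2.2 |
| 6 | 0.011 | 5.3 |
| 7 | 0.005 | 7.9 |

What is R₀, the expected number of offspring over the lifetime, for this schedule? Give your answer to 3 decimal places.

4.355

R₀ = Σ lₓ mₓ:
  age 1: 0.425 × 4.2 = 1.7850
  age 2: 0.160 × 9.6 = 1.5360
  age 3: 0.104 × 7.8 = 0.8112
  age 4: 0.046 × 1.8 = 0.0828
  age 5: 0.019 × 2.2 = 0.0418
  age 6: 0.011 × 5.3 = 0.0583
  age 7: 0.005 × 7.9 = 0.0395
R₀ = 1.7850 + 1.5360 + 0.8112 + 0.0828 + 0.0418 + 0.0583 + 0.0395 = 4.3546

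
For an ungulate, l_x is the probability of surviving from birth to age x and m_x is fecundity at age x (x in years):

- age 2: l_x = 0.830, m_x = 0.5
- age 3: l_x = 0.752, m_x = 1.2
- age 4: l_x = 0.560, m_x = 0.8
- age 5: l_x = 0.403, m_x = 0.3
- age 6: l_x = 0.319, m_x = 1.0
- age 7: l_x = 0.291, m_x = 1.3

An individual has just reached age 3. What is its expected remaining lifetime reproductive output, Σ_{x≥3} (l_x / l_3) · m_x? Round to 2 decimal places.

2.88

l_3 = 0.752. Conditional survival from age 3 to x is l_x / l_3.
  x=3: (0.752/0.752) × 1.2 = 1.2000
  x=4: (0.560/0.752) × 0.8 = 0.5957
  x=5: (0.403/0.752) × 0.3 = 0.1608
  x=6: (0.319/0.752) × 1.0 = 0.4242
  x=7: (0.291/0.752) × 1.3 = 0.5031
Sum = 1.2000 + 0.5957 + 0.1608 + 0.4242 + 0.5031 = 2.8838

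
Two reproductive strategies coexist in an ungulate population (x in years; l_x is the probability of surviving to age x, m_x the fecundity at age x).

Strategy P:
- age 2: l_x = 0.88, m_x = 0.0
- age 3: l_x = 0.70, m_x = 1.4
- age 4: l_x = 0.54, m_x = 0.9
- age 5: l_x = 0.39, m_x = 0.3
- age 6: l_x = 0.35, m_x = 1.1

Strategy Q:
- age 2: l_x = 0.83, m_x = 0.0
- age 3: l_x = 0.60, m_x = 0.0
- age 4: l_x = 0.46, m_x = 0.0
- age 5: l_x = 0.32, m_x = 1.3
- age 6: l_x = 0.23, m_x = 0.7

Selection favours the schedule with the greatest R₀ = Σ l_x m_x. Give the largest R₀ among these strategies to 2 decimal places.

1.97

Strategy P: R₀ = 0.88×0.0 + 0.70×1.4 + 0.54×0.9 + 0.39×0.3 + 0.35×1.1 = 1.9680
Strategy Q: R₀ = 0.83×0.0 + 0.60×0.0 + 0.46×0.0 + 0.32×1.3 + 0.23×0.7 = 0.5770
Highest R₀: strategy P with 1.9680.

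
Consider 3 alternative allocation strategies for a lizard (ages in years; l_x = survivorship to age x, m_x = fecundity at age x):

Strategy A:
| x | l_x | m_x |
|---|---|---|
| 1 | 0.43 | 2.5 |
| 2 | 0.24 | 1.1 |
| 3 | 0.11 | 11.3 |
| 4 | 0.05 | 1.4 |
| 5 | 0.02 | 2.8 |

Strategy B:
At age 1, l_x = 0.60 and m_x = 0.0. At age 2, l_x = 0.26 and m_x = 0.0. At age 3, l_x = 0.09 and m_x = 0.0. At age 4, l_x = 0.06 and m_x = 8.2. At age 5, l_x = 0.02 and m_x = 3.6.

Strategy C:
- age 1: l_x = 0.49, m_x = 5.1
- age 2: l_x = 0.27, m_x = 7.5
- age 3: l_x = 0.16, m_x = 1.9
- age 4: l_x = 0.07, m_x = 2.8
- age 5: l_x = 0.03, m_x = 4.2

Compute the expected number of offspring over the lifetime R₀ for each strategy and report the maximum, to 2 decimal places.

Strategy A: R₀ = 0.43×2.5 + 0.24×1.1 + 0.11×11.3 + 0.05×1.4 + 0.02×2.8 = 2.7080
Strategy B: R₀ = 0.60×0.0 + 0.26×0.0 + 0.09×0.0 + 0.06×8.2 + 0.02×3.6 = 0.5640
Strategy C: R₀ = 0.49×5.1 + 0.27×7.5 + 0.16×1.9 + 0.07×2.8 + 0.03×4.2 = 5.1500
Highest R₀: strategy C with 5.1500.

5.15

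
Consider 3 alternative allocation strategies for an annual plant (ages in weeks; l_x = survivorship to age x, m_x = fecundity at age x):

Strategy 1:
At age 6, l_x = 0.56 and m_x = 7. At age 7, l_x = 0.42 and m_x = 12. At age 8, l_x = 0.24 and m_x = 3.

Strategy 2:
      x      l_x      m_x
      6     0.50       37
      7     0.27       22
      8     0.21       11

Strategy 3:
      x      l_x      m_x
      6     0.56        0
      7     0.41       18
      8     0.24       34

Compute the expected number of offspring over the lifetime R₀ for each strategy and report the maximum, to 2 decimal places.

26.75

Strategy 1: R₀ = 0.56×7 + 0.42×12 + 0.24×3 = 9.6800
Strategy 2: R₀ = 0.50×37 + 0.27×22 + 0.21×11 = 26.7500
Strategy 3: R₀ = 0.56×0 + 0.41×18 + 0.24×34 = 15.5400
Highest R₀: strategy 2 with 26.7500.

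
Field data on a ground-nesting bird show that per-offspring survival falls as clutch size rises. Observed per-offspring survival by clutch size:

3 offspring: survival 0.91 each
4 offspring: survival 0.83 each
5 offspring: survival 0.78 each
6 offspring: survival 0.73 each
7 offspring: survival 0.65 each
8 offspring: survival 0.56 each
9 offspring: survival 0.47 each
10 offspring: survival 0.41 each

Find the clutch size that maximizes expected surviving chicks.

Expected surviving chicks = c × s(c):
  c=3: 3 × 0.91 = 2.730
  c=4: 4 × 0.83 = 3.320
  c=5: 5 × 0.78 = 3.900
  c=6: 6 × 0.73 = 4.380
  c=7: 7 × 0.65 = 4.550
  c=8: 8 × 0.56 = 4.480
  c=9: 9 × 0.47 = 4.230
  c=10: 10 × 0.41 = 4.100
Maximum at c = 7 (4.550 surviving chicks).

7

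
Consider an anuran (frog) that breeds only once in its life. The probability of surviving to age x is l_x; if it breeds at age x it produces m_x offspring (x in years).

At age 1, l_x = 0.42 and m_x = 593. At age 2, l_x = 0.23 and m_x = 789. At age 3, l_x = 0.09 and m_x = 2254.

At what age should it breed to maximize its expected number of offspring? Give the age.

Expected offspring if breeding at age x = l_x × m_x:
  age 1: 0.42 × 593 = 249.060
  age 2: 0.23 × 789 = 181.470
  age 3: 0.09 × 2254 = 202.860
Maximum at age 1 (249.060).

1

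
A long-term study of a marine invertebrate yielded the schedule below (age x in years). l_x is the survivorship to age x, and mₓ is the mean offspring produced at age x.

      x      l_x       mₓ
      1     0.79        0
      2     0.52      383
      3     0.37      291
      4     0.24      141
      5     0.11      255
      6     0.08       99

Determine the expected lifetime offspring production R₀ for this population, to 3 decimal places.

R₀ = Σ l_x mₓ:
  age 1: 0.79 × 0 = 0.0000
  age 2: 0.52 × 383 = 199.1600
  age 3: 0.37 × 291 = 107.6700
  age 4: 0.24 × 141 = 33.8400
  age 5: 0.11 × 255 = 28.0500
  age 6: 0.08 × 99 = 7.9200
R₀ = 0.0000 + 199.1600 + 107.6700 + 33.8400 + 28.0500 + 7.9200 = 376.6400

376.640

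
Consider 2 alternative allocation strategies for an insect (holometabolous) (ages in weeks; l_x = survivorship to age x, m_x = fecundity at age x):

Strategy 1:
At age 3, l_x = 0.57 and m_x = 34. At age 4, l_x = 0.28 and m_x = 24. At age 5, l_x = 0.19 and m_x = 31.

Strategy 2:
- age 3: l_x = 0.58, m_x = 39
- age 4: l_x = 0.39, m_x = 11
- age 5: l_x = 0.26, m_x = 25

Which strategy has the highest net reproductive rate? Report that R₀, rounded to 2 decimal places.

Strategy 1: R₀ = 0.57×34 + 0.28×24 + 0.19×31 = 31.9900
Strategy 2: R₀ = 0.58×39 + 0.39×11 + 0.26×25 = 33.4100
Highest R₀: strategy 2 with 33.4100.

33.41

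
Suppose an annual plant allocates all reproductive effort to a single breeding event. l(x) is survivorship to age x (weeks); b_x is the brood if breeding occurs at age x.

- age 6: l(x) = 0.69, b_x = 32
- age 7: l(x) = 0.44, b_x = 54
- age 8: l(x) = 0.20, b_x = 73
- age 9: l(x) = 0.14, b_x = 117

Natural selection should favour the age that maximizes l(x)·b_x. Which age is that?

7

Expected offspring if breeding at age x = l(x) × b_x:
  age 6: 0.69 × 32 = 22.080
  age 7: 0.44 × 54 = 23.760
  age 8: 0.20 × 73 = 14.600
  age 9: 0.14 × 117 = 16.380
Maximum at age 7 (23.760).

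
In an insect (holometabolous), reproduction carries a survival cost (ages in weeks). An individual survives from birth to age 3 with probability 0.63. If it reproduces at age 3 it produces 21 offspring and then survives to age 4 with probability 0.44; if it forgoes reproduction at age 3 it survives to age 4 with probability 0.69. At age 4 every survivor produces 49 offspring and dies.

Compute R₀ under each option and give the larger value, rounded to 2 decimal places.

26.81

breed at age 3: R₀ = 0.63 × (21 + 0.44 × 49) = 0.63 × 42.5600 = 26.8128
delay to age 4: R₀ = 0.63 × (0.69 × 49) = 0.63 × 33.8100 = 21.3003
Higher: breed at age 3 (26.8128).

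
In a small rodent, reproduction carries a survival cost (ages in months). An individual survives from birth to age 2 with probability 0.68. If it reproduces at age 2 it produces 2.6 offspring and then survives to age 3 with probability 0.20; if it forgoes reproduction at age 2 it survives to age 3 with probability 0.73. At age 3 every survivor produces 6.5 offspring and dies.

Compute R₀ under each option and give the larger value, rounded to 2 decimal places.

breed at age 2: R₀ = 0.68 × (2.6 + 0.20 × 6.5) = 0.68 × 3.9000 = 2.6520
delay to age 3: R₀ = 0.68 × (0.73 × 6.5) = 0.68 × 4.7450 = 3.2266
Higher: delay to age 3 (3.2266).

3.23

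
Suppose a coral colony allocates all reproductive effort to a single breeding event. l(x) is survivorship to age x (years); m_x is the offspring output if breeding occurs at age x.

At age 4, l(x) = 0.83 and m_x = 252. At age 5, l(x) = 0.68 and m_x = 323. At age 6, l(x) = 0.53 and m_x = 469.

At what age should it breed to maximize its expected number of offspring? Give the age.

6

Expected offspring if breeding at age x = l(x) × m_x:
  age 4: 0.83 × 252 = 209.160
  age 5: 0.68 × 323 = 219.640
  age 6: 0.53 × 469 = 248.570
Maximum at age 6 (248.570).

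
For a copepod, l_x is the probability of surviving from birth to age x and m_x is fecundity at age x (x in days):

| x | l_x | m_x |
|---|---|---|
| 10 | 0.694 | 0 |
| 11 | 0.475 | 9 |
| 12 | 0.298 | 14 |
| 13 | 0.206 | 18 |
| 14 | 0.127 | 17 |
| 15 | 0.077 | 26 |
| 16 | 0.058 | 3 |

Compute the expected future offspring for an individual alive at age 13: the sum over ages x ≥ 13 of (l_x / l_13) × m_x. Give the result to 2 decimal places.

39.04

l_13 = 0.206. Conditional survival from age 13 to x is l_x / l_13.
  x=13: (0.206/0.206) × 18 = 18.0000
  x=14: (0.127/0.206) × 17 = 10.4806
  x=15: (0.077/0.206) × 26 = 9.7184
  x=16: (0.058/0.206) × 3 = 0.8447
Sum = 18.0000 + 10.4806 + 9.7184 + 0.8447 = 39.0437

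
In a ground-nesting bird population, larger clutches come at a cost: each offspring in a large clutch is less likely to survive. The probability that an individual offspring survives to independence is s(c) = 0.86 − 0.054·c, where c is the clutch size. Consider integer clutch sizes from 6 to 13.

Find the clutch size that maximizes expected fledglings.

8

Expected fledglings = c × s(c):
  c=6: 6 × 0.536 = 3.216
  c=7: 7 × 0.482 = 3.374
  c=8: 8 × 0.428 = 3.424
  c=9: 9 × 0.374 = 3.366
  c=10: 10 × 0.320 = 3.200
  c=11: 11 × 0.266 = 2.926
  c=12: 12 × 0.212 = 2.544
  c=13: 13 × 0.158 = 2.054
Maximum at c = 8 (3.424 fledglings).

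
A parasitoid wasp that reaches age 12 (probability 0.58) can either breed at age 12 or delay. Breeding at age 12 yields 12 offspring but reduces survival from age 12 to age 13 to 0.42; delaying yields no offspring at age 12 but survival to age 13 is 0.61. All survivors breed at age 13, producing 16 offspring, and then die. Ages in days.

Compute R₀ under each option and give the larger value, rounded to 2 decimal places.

breed at age 12: R₀ = 0.58 × (12 + 0.42 × 16) = 0.58 × 18.7200 = 10.8576
delay to age 13: R₀ = 0.58 × (0.61 × 16) = 0.58 × 9.7600 = 5.6608
Higher: breed at age 12 (10.8576).

10.86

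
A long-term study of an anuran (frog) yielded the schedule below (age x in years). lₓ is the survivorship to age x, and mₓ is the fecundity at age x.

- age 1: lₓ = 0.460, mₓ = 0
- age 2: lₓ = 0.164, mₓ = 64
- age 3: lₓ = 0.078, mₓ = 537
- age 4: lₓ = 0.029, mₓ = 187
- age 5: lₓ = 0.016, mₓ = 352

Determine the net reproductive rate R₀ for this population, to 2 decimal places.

63.44

R₀ = Σ lₓ mₓ:
  age 1: 0.460 × 0 = 0.0000
  age 2: 0.164 × 64 = 10.4960
  age 3: 0.078 × 537 = 41.8860
  age 4: 0.029 × 187 = 5.4230
  age 5: 0.016 × 352 = 5.6320
R₀ = 0.0000 + 10.4960 + 41.8860 + 5.4230 + 5.6320 = 63.4370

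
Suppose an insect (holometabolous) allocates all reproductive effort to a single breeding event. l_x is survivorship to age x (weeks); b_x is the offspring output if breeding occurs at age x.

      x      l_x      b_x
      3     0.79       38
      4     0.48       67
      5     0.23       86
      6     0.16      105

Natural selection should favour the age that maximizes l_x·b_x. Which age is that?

4

Expected offspring if breeding at age x = l_x × b_x:
  age 3: 0.79 × 38 = 30.020
  age 4: 0.48 × 67 = 32.160
  age 5: 0.23 × 86 = 19.780
  age 6: 0.16 × 105 = 16.800
Maximum at age 4 (32.160).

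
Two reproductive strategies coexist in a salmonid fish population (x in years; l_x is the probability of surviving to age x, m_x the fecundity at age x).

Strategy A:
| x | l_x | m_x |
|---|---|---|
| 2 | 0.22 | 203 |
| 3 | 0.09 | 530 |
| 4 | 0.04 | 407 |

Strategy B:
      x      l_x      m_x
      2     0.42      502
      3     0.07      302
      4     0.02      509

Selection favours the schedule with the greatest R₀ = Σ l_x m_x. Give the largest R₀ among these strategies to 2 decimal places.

Strategy A: R₀ = 0.22×203 + 0.09×530 + 0.04×407 = 108.6400
Strategy B: R₀ = 0.42×502 + 0.07×302 + 0.02×509 = 242.1600
Highest R₀: strategy B with 242.1600.

242.16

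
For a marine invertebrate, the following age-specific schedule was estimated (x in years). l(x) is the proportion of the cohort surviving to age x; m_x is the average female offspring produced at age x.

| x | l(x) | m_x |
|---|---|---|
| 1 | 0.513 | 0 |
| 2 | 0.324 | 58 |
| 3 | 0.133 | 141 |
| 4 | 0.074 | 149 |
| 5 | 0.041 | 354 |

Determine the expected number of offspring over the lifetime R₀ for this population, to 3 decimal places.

63.085

R₀ = Σ l(x) m_x:
  age 1: 0.513 × 0 = 0.0000
  age 2: 0.324 × 58 = 18.7920
  age 3: 0.133 × 141 = 18.7530
  age 4: 0.074 × 149 = 11.0260
  age 5: 0.041 × 354 = 14.5140
R₀ = 0.0000 + 18.7920 + 18.7530 + 11.0260 + 14.5140 = 63.0850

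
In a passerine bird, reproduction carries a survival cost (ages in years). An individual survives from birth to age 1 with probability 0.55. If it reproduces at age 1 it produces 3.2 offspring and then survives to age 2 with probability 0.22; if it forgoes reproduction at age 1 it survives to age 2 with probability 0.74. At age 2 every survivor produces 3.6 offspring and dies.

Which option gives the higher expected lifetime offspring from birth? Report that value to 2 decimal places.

2.20

breed at age 1: R₀ = 0.55 × (3.2 + 0.22 × 3.6) = 0.55 × 3.9920 = 2.1956
delay to age 2: R₀ = 0.55 × (0.74 × 3.6) = 0.55 × 2.6640 = 1.4652
Higher: breed at age 1 (2.1956).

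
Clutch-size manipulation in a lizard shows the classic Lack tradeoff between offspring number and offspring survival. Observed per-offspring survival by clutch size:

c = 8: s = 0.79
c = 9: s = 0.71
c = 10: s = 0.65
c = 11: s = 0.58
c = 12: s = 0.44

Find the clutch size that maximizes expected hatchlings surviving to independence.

Expected hatchlings surviving to independence = c × s(c):
  c=8: 8 × 0.79 = 6.320
  c=9: 9 × 0.71 = 6.390
  c=10: 10 × 0.65 = 6.500
  c=11: 11 × 0.58 = 6.380
  c=12: 12 × 0.44 = 5.280
Maximum at c = 10 (6.500 hatchlings surviving to independence).

10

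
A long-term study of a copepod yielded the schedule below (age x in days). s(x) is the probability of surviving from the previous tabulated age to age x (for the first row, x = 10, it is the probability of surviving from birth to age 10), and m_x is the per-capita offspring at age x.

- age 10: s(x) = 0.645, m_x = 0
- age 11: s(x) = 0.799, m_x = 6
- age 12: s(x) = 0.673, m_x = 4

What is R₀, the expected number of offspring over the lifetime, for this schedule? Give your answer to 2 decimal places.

Survivorship from birth: l_x = s_10·s_11·…·s_x.
  l_10 = 0.64500
  l_11 = 0.51536
  l_12 = 0.34683
R₀ = Σ l_x m_x:
  age 10: 0.64500 × 0 = 0.0000
  age 11: 0.51536 × 6 = 3.0922
  age 12: 0.34683 × 4 = 1.3873
R₀ = 0.0000 + 3.0922 + 1.3873 = 4.4795

4.48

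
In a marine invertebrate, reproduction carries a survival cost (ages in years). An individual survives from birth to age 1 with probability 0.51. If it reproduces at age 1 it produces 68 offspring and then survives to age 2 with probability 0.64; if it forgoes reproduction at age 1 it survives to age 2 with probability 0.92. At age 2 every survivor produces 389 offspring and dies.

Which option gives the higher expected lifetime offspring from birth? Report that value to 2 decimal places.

182.52

breed at age 1: R₀ = 0.51 × (68 + 0.64 × 389) = 0.51 × 316.9600 = 161.6496
delay to age 2: R₀ = 0.51 × (0.92 × 389) = 0.51 × 357.8800 = 182.5188
Higher: delay to age 2 (182.5188).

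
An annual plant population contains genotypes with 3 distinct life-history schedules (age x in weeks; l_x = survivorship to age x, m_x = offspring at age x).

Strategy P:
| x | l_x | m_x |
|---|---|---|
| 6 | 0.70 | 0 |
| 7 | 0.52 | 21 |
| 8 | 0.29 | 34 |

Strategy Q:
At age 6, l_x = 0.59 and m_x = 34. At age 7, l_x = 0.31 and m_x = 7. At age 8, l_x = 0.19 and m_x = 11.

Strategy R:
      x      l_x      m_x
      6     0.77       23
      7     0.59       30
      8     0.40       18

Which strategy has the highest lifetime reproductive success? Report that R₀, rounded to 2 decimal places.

Strategy P: R₀ = 0.70×0 + 0.52×21 + 0.29×34 = 20.7800
Strategy Q: R₀ = 0.59×34 + 0.31×7 + 0.19×11 = 24.3200
Strategy R: R₀ = 0.77×23 + 0.59×30 + 0.40×18 = 42.6100
Highest R₀: strategy R with 42.6100.

42.61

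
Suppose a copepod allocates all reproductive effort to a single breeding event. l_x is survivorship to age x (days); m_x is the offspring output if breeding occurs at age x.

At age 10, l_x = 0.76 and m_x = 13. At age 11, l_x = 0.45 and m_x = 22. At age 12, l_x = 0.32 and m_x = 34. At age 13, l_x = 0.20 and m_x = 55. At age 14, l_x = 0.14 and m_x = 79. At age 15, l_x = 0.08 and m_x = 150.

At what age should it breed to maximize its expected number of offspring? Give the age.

Expected offspring if breeding at age x = l_x × m_x:
  age 10: 0.76 × 13 = 9.880
  age 11: 0.45 × 22 = 9.900
  age 12: 0.32 × 34 = 10.880
  age 13: 0.20 × 55 = 11.000
  age 14: 0.14 × 79 = 11.060
  age 15: 0.08 × 150 = 12.000
Maximum at age 15 (12.000).

15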